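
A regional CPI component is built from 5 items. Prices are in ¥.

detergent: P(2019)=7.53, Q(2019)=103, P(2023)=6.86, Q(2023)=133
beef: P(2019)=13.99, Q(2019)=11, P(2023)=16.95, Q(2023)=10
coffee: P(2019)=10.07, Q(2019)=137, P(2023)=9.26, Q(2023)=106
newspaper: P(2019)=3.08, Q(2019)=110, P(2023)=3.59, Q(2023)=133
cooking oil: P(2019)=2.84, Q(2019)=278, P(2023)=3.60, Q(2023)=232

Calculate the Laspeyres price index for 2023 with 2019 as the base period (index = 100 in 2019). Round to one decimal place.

Laspeyres price index uses base-period quantities as weights.
ΣP(2023)·Q(2019) = 6.86×103 + 16.95×11 + 9.26×137 + 3.59×110 + 3.60×278 = 706.58 + 186.45 + 1268.62 + 394.9 + 1000.8 = 3557.35
ΣP(2019)·Q(2019) = 7.53×103 + 13.99×11 + 10.07×137 + 3.08×110 + 2.84×278 = 775.59 + 153.89 + 1379.59 + 338.8 + 789.52 = 3437.39
Index = 3557.35 / 3437.39 × 100 = 103.4899

103.5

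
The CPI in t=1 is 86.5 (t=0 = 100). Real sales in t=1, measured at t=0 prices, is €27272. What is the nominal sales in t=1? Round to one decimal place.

Nominal = Real × (Index/100) = 27272 × (86.5/100)
        = 27272 × 0.865 = 23590.2800

23590.3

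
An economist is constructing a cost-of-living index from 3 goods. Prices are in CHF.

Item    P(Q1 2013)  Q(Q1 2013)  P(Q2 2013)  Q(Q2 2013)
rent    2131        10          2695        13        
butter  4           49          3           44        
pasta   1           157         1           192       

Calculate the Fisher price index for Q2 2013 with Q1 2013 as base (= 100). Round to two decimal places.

125.89

Laspeyres component (base-period weights):
ΣP(Q2 2013)Q(Q1 2013) = 2695×10 + 3×49 + 1×157 = 26950 + 147 + 157 = 27254
ΣP(Q1 2013)Q(Q1 2013) = 2131×10 + 4×49 + 1×157 = 21310 + 196 + 157 = 21663
L = 27254 / 21663 × 100 = 125.8090
Paasche component (current-period weights):
ΣP(Q2 2013)Q(Q2 2013) = 2695×13 + 3×44 + 1×192 = 35035 + 132 + 192 = 35359
ΣP(Q1 2013)Q(Q2 2013) = 2131×13 + 4×44 + 1×192 = 27703 + 176 + 192 = 28071
P = 35359 / 28071 × 100 = 125.9627
Fisher = √(L × P) = √(125.8090 × 125.9627) = 125.8858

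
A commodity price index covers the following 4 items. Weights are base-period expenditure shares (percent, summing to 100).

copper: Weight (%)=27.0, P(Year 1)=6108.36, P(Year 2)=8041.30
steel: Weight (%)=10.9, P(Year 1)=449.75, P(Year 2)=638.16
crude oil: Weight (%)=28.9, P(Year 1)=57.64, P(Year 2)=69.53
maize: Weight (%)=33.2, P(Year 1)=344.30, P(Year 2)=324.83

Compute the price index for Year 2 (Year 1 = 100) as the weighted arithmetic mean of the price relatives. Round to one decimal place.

117.2

copper: 27.0 × (8041.30/6108.36) = 27.0 × 1.316442 = 35.5439
steel: 10.9 × (638.16/449.75) = 10.9 × 1.418922 = 15.4662
crude oil: 28.9 × (69.53/57.64) = 28.9 × 1.206280 = 34.8615
maize: 33.2 × (324.83/344.30) = 33.2 × 0.943450 = 31.3226
Index = Σ wᵢ·(p₁ᵢ/p₀ᵢ) = 35.5439 + 15.4662 + 34.8615 + 31.3226 = 117.1942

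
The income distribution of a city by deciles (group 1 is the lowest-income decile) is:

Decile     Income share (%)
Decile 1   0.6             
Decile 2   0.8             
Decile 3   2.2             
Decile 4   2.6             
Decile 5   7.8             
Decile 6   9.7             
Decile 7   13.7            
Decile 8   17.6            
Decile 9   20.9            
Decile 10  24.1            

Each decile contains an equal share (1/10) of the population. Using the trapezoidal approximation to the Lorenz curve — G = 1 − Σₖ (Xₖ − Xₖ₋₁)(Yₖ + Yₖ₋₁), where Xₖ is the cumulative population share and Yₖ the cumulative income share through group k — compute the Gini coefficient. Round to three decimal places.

Cumulative income shares Yₖ: 0.0060, 0.0140, 0.0360, 0.0620, 0.1400, 0.2370, 0.3740, 0.5500, 0.7590, 1.0000
Σ (Xₖ−Xₖ₋₁)(Yₖ+Yₖ₋₁) = (1/10)(0.0060+0.0000) + (1/10)(0.0140+0.0060) + (1/10)(0.0360+0.0140) + (1/10)(0.0620+0.0360) + (1/10)(0.1400+0.0620) + (1/10)(0.2370+0.1400) + (1/10)(0.3740+0.2370) + (1/10)(0.5500+0.3740) + (1/10)(0.7590+0.5500) + (1/10)(1.0000+0.7590)
  = 0.0006 + 0.0020 + 0.0050 + 0.0098 + 0.0202 + 0.0377 + 0.0611 + 0.0924 + 0.1309 + 0.1759 = 0.5356
G = 1 − 0.5356 = 0.4644

0.464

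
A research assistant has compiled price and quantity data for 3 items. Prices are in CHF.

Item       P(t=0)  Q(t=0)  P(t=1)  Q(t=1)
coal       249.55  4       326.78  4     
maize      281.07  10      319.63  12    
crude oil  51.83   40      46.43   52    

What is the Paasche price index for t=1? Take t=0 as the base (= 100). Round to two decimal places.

Paasche price index uses current-period quantities as weights.
ΣP(t=1)·Q(t=1) = 326.78×4 + 319.63×12 + 46.43×52 = 1307.12 + 3835.56 + 2414.36 = 7557.04
ΣP(t=0)·Q(t=1) = 249.55×4 + 281.07×12 + 51.83×52 = 998.2 + 3372.84 + 2695.16 = 7066.2
Index = 7557.04 / 7066.2 × 100 = 106.9463

106.95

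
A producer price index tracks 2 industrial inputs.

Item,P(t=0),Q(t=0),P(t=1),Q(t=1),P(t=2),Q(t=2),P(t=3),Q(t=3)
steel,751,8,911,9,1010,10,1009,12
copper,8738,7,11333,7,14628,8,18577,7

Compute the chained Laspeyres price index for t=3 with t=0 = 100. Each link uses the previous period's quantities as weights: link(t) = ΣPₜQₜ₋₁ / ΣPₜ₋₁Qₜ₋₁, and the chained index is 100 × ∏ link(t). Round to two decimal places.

Link t=0→t=1:
ΣP(t=1)Q(t=0) = 911×8 + 11333×7 = 7288 + 79331 = 86619
ΣP(t=0)Q(t=0) = 751×8 + 8738×7 = 6008 + 61166 = 67174
link = 86619/67174 = 1.289472
Link t=1→t=2:
ΣP(t=2)Q(t=1) = 1010×9 + 14628×7 = 9090 + 102396 = 111486
ΣP(t=1)Q(t=1) = 911×9 + 11333×7 = 8199 + 79331 = 87530
link = 111486/87530 = 1.273689
Link t=2→t=3:
ΣP(t=3)Q(t=2) = 1009×10 + 18577×8 = 10090 + 148616 = 158706
ΣP(t=2)Q(t=2) = 1010×10 + 14628×8 = 10100 + 117024 = 127124
link = 158706/127124 = 1.248435
Chained index = 100 × 1.289472 × 1.273689 × 1.248435 = 205.0412

205.04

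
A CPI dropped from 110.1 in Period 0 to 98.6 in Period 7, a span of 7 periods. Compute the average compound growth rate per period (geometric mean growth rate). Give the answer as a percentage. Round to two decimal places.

-1.56%

Growth factor = (98.6/110.1)^(1/7) = (0.895550)^(1/7) = 0.984364
Growth rate = 0.984364 − 1 = -0.015636 = -1.5636%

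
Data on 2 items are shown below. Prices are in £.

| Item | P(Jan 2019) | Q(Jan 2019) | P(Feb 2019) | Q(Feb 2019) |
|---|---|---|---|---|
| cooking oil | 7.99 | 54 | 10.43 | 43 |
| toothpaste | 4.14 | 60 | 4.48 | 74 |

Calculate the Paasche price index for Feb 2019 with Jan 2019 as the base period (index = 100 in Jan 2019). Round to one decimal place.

120.0

Paasche price index uses current-period quantities as weights.
ΣP(Feb 2019)·Q(Feb 2019) = 10.43×43 + 4.48×74 = 448.49 + 331.52 = 780.01
ΣP(Jan 2019)·Q(Feb 2019) = 7.99×43 + 4.14×74 = 343.57 + 306.36 = 649.93
Index = 780.01 / 649.93 × 100 = 120.0145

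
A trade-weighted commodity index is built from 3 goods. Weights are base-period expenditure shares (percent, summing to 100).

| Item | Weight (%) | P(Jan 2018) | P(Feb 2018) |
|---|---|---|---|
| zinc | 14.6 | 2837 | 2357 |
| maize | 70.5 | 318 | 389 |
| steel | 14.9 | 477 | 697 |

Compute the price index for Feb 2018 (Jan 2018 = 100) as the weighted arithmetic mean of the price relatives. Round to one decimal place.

120.1

zinc: 14.6 × (2357/2837) = 14.6 × 0.830807 = 12.1298
maize: 70.5 × (389/318) = 70.5 × 1.223270 = 86.2406
steel: 14.9 × (697/477) = 14.9 × 1.461216 = 21.7721
Index = Σ wᵢ·(p₁ᵢ/p₀ᵢ) = 12.1298 + 86.2406 + 21.7721 = 120.1425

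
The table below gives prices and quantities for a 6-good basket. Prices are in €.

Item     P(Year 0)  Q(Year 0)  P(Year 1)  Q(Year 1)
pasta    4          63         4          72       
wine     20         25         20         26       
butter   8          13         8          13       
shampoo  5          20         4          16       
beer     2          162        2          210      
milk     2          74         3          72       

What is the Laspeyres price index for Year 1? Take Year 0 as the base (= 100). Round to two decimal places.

Laspeyres price index uses base-period quantities as weights.
ΣP(Year 1)·Q(Year 0) = 4×63 + 20×25 + 8×13 + 4×20 + 2×162 + 3×74 = 252 + 500 + 104 + 80 + 324 + 222 = 1482
ΣP(Year 0)·Q(Year 0) = 4×63 + 20×25 + 8×13 + 5×20 + 2×162 + 2×74 = 252 + 500 + 104 + 100 + 324 + 148 = 1428
Index = 1482 / 1428 × 100 = 103.7815

103.78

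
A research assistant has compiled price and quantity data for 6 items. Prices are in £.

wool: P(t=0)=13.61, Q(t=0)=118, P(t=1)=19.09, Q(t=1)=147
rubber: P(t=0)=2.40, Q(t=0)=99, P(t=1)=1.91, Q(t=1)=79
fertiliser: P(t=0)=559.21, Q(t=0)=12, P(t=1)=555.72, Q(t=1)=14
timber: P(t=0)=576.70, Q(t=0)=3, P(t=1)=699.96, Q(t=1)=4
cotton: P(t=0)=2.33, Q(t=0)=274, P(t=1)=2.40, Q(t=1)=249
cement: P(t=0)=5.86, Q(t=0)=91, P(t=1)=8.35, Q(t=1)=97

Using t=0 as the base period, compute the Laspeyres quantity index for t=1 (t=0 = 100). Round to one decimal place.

117.6

Laspeyres quantity index uses base-period prices as weights.
ΣP(t=0)·Q(t=1) = 13.61×147 + 2.40×79 + 559.21×14 + 576.70×4 + 2.33×249 + 5.86×97 = 2000.67 + 189.6 + 7828.94 + 2306.8 + 580.17 + 568.42 = 13474.6
ΣP(t=0)·Q(t=0) = 13.61×118 + 2.40×99 + 559.21×12 + 576.70×3 + 2.33×274 + 5.86×91 = 1605.98 + 237.6 + 6710.52 + 1730.1 + 638.42 + 533.26 = 11455.88
Index = 13474.6 / 11455.88 × 100 = 117.6217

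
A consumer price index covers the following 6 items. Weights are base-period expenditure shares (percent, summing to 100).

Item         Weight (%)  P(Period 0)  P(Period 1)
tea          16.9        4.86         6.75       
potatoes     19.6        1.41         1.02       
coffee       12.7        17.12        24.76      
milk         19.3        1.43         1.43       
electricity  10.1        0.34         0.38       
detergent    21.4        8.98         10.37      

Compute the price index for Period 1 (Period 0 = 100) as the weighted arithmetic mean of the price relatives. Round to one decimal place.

111.3

tea: 16.9 × (6.75/4.86) = 16.9 × 1.388889 = 23.4722
potatoes: 19.6 × (1.02/1.41) = 19.6 × 0.723404 = 14.1787
coffee: 12.7 × (24.76/17.12) = 12.7 × 1.446262 = 18.3675
milk: 19.3 × (1.43/1.43) = 19.3 × 1.000000 = 19.3000
electricity: 10.1 × (0.38/0.34) = 10.1 × 1.117647 = 11.2882
detergent: 21.4 × (10.37/8.98) = 21.4 × 1.154788 = 24.7125
Index = Σ wᵢ·(p₁ᵢ/p₀ᵢ) = 23.4722 + 14.1787 + 18.3675 + 19.3000 + 11.2882 + 24.7125 = 111.3192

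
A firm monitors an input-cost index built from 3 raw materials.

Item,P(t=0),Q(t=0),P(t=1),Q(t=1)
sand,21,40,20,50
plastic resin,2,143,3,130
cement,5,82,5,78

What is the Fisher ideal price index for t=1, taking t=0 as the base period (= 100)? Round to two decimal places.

Laspeyres component (base-period weights):
ΣP(t=1)Q(t=0) = 20×40 + 3×143 + 5×82 = 800 + 429 + 410 = 1639
ΣP(t=0)Q(t=0) = 21×40 + 2×143 + 5×82 = 840 + 286 + 410 = 1536
L = 1639 / 1536 × 100 = 106.7057
Paasche component (current-period weights):
ΣP(t=1)Q(t=1) = 20×50 + 3×130 + 5×78 = 1000 + 390 + 390 = 1780
ΣP(t=0)Q(t=1) = 21×50 + 2×130 + 5×78 = 1050 + 260 + 390 = 1700
P = 1780 / 1700 × 100 = 104.7059
Fisher = √(L × P) = √(106.7057 × 104.7059) = 105.7011

105.70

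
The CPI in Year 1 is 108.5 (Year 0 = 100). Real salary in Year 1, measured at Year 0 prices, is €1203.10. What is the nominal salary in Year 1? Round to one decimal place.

Nominal = Real × (Index/100) = 1203.10 × (108.5/100)
        = 1203.10 × 1.085 = 1305.3635

1305.4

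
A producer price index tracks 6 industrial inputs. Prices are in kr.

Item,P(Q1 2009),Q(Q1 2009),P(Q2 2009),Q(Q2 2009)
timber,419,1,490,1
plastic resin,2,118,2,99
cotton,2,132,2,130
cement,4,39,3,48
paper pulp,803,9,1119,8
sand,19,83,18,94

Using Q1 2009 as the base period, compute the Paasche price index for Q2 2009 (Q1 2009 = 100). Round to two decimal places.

Paasche price index uses current-period quantities as weights.
ΣP(Q2 2009)·Q(Q2 2009) = 490×1 + 2×99 + 2×130 + 3×48 + 1119×8 + 18×94 = 490 + 198 + 260 + 144 + 8952 + 1692 = 11736
ΣP(Q1 2009)·Q(Q2 2009) = 419×1 + 2×99 + 2×130 + 4×48 + 803×8 + 19×94 = 419 + 198 + 260 + 192 + 6424 + 1786 = 9279
Index = 11736 / 9279 × 100 = 126.4791

126.48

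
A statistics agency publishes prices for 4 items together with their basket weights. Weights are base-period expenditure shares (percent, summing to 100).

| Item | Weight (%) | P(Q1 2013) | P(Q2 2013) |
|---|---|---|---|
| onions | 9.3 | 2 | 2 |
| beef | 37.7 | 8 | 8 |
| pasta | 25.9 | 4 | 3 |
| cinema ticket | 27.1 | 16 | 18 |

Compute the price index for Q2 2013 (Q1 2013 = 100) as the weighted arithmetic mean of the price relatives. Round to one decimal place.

onions: 9.3 × (2/2) = 9.3 × 1.000000 = 9.3000
beef: 37.7 × (8/8) = 37.7 × 1.000000 = 37.7000
pasta: 25.9 × (3/4) = 25.9 × 0.750000 = 19.4250
cinema ticket: 27.1 × (18/16) = 27.1 × 1.125000 = 30.4875
Index = Σ wᵢ·(p₁ᵢ/p₀ᵢ) = 9.3000 + 37.7000 + 19.4250 + 30.4875 = 96.9125

96.9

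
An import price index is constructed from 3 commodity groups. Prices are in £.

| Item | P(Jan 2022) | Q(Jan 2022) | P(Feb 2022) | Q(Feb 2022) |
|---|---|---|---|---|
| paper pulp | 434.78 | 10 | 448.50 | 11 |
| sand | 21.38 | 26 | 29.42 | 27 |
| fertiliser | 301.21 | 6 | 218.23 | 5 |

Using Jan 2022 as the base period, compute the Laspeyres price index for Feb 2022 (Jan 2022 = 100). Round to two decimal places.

97.74

Laspeyres price index uses base-period quantities as weights.
ΣP(Feb 2022)·Q(Jan 2022) = 448.50×10 + 29.42×26 + 218.23×6 = 4485 + 764.92 + 1309.38 = 6559.3
ΣP(Jan 2022)·Q(Jan 2022) = 434.78×10 + 21.38×26 + 301.21×6 = 4347.8 + 555.88 + 1807.26 = 6710.94
Index = 6559.3 / 6710.94 × 100 = 97.7404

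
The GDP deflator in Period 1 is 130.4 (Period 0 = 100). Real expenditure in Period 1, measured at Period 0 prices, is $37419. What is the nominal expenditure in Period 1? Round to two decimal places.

Nominal = Real × (Index/100) = 37419 × (130.4/100)
        = 37419 × 1.304 = 48794.3760

48794.38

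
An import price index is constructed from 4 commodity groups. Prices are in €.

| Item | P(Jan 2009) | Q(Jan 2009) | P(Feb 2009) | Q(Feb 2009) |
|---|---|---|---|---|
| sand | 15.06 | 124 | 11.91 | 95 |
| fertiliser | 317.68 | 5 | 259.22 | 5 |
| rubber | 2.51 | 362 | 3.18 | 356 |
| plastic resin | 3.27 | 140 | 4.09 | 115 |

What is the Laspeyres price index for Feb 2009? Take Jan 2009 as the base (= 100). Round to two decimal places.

Laspeyres price index uses base-period quantities as weights.
ΣP(Feb 2009)·Q(Jan 2009) = 11.91×124 + 259.22×5 + 3.18×362 + 4.09×140 = 1476.84 + 1296.1 + 1151.16 + 572.6 = 4496.7
ΣP(Jan 2009)·Q(Jan 2009) = 15.06×124 + 317.68×5 + 2.51×362 + 3.27×140 = 1867.44 + 1588.4 + 908.62 + 457.8 = 4822.26
Index = 4496.7 / 4822.26 × 100 = 93.2488

93.25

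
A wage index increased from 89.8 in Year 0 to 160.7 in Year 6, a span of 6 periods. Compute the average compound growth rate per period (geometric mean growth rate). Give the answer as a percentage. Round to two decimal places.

10.19%

Growth factor = (160.7/89.8)^(1/6) = (1.789532)^(1/6) = 1.101852
Growth rate = 1.101852 − 1 = 0.101852 = 10.1852%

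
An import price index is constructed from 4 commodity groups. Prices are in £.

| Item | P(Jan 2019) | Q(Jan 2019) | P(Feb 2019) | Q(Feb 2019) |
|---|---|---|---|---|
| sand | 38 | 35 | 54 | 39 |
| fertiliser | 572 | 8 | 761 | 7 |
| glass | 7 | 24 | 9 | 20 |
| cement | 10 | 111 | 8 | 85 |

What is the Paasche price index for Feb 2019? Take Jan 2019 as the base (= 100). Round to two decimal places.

128.06

Paasche price index uses current-period quantities as weights.
ΣP(Feb 2019)·Q(Feb 2019) = 54×39 + 761×7 + 9×20 + 8×85 = 2106 + 5327 + 180 + 680 = 8293
ΣP(Jan 2019)·Q(Feb 2019) = 38×39 + 572×7 + 7×20 + 10×85 = 1482 + 4004 + 140 + 850 = 6476
Index = 8293 / 6476 × 100 = 128.0574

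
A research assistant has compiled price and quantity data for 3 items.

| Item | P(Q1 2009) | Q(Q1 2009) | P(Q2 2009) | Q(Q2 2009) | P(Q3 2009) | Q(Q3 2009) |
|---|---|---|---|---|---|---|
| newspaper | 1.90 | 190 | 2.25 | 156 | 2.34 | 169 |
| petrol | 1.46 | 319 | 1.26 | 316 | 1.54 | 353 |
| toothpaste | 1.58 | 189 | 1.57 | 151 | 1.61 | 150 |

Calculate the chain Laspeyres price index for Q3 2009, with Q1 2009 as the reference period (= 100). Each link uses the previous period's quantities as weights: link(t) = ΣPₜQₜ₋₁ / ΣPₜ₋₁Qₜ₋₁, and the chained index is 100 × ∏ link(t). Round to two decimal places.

Link Q1 2009→Q2 2009:
ΣP(Q2 2009)Q(Q1 2009) = 2.25×190 + 1.26×319 + 1.57×189 = 427.5 + 401.94 + 296.73 = 1126.17
ΣP(Q1 2009)Q(Q1 2009) = 1.90×190 + 1.46×319 + 1.58×189 = 361 + 465.74 + 298.62 = 1125.36
link = 1126.17/1125.36 = 1.000720
Link Q2 2009→Q3 2009:
ΣP(Q3 2009)Q(Q2 2009) = 2.34×156 + 1.54×316 + 1.61×151 = 365.04 + 486.64 + 243.11 = 1094.79
ΣP(Q2 2009)Q(Q2 2009) = 2.25×156 + 1.26×316 + 1.57×151 = 351 + 398.16 + 237.07 = 986.23
link = 1094.79/986.23 = 1.110076
Chained index = 100 × 1.000720 × 1.110076 = 111.0875

111.09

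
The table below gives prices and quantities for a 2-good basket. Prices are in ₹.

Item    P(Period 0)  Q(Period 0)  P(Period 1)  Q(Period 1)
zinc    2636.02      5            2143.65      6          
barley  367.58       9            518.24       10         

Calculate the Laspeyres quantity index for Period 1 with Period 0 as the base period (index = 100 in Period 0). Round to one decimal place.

Laspeyres quantity index uses base-period prices as weights.
ΣP(Period 0)·Q(Period 1) = 2636.02×6 + 367.58×10 = 15816.12 + 3675.8 = 19491.92
ΣP(Period 0)·Q(Period 0) = 2636.02×5 + 367.58×9 = 13180.1 + 3308.22 = 16488.32
Index = 19491.92 / 16488.32 × 100 = 118.2165

118.2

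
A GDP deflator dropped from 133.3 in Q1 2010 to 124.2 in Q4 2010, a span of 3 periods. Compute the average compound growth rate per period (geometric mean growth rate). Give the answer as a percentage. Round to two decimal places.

Growth factor = (124.2/133.3)^(1/3) = (0.931733)^(1/3) = 0.976706
Growth rate = 0.976706 − 1 = -0.023294 = -2.3294%

-2.33%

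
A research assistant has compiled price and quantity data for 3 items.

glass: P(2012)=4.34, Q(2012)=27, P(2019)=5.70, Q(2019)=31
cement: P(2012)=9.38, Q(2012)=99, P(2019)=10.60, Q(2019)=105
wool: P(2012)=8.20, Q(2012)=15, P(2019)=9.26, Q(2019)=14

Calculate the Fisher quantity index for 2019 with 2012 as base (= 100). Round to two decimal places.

105.67

Laspeyres component (base-period weights):
ΣP(2012)Q(2019) = 4.34×31 + 9.38×105 + 8.20×14 = 134.54 + 984.9 + 114.8 = 1234.24
ΣP(2012)Q(2012) = 4.34×27 + 9.38×99 + 8.20×15 = 117.18 + 928.62 + 123 = 1168.8
L = 1234.24 / 1168.8 × 100 = 105.5989
Paasche component (current-period weights):
ΣP(2019)Q(2019) = 5.70×31 + 10.60×105 + 9.26×14 = 176.7 + 1113 + 129.64 = 1419.34
ΣP(2019)Q(2012) = 5.70×27 + 10.60×99 + 9.26×15 = 153.9 + 1049.4 + 138.9 = 1342.2
P = 1419.34 / 1342.2 × 100 = 105.7473
Fisher = √(L × P) = √(105.5989 × 105.7473) = 105.6731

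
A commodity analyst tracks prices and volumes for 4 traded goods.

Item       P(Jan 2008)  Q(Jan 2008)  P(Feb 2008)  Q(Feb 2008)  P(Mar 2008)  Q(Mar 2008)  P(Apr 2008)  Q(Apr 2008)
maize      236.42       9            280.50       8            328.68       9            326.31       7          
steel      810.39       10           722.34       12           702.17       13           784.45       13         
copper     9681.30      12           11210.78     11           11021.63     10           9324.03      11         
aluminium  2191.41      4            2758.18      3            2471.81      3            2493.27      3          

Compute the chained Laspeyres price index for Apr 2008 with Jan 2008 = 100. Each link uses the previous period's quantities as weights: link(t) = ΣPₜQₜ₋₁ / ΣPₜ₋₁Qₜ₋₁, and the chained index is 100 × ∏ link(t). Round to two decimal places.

98.87

Link Jan 2008→Feb 2008:
ΣP(Feb 2008)Q(Jan 2008) = 280.50×9 + 722.34×10 + 11210.78×12 + 2758.18×4 = 2524.5 + 7223.4 + 134529.36 + 11032.72 = 155309.98
ΣP(Jan 2008)Q(Jan 2008) = 236.42×9 + 810.39×10 + 9681.30×12 + 2191.41×4 = 2127.78 + 8103.9 + 116175.6 + 8765.64 = 135172.92
link = 155309.98/135172.92 = 1.148973
Link Feb 2008→Mar 2008:
ΣP(Mar 2008)Q(Feb 2008) = 328.68×8 + 702.17×12 + 11021.63×11 + 2471.81×3 = 2629.44 + 8426.04 + 121237.93 + 7415.43 = 139708.84
ΣP(Feb 2008)Q(Feb 2008) = 280.50×8 + 722.34×12 + 11210.78×11 + 2758.18×3 = 2244 + 8668.08 + 123318.58 + 8274.54 = 142505.2
link = 139708.84/142505.2 = 0.980377
Link Mar 2008→Apr 2008:
ΣP(Apr 2008)Q(Mar 2008) = 326.31×9 + 784.45×13 + 9324.03×10 + 2493.27×3 = 2936.79 + 10197.85 + 93240.3 + 7479.81 = 113854.75
ΣP(Mar 2008)Q(Mar 2008) = 328.68×9 + 702.17×13 + 11021.63×10 + 2471.81×3 = 2958.12 + 9128.21 + 110216.3 + 7415.43 = 129718.06
link = 113854.75/129718.06 = 0.877709
Chained index = 100 × 1.148973 × 0.980377 × 0.877709 = 98.8675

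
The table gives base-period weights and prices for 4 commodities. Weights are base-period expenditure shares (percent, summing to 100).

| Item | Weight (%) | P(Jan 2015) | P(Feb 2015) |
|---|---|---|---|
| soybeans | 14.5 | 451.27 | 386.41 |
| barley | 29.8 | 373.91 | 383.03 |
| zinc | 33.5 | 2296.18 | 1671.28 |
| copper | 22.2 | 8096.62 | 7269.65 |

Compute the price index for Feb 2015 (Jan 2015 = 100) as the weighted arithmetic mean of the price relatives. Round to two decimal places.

soybeans: 14.5 × (386.41/451.27) = 14.5 × 0.856272 = 12.4159
barley: 29.8 × (383.03/373.91) = 29.8 × 1.024391 = 30.5268
zinc: 33.5 × (1671.28/2296.18) = 33.5 × 0.727852 = 24.3831
copper: 22.2 × (7269.65/8096.62) = 22.2 × 0.897862 = 19.9325
Index = Σ wᵢ·(p₁ᵢ/p₀ᵢ) = 12.4159 + 30.5268 + 24.3831 + 19.9325 = 87.2584

87.26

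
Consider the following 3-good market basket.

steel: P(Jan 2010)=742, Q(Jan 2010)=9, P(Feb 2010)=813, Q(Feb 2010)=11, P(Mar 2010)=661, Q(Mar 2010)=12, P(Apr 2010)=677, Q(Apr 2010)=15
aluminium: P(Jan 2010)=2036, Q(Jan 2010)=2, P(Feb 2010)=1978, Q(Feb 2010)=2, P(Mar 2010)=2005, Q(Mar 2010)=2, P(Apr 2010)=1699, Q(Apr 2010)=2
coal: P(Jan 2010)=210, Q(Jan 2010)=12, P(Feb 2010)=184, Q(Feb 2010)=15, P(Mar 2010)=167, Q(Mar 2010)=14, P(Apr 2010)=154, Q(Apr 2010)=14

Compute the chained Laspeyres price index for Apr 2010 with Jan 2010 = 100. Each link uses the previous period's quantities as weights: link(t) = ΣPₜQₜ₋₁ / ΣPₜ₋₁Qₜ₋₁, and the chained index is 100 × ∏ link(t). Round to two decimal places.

Link Jan 2010→Feb 2010:
ΣP(Feb 2010)Q(Jan 2010) = 813×9 + 1978×2 + 184×12 = 7317 + 3956 + 2208 = 13481
ΣP(Jan 2010)Q(Jan 2010) = 742×9 + 2036×2 + 210×12 = 6678 + 4072 + 2520 = 13270
link = 13481/13270 = 1.015901
Link Feb 2010→Mar 2010:
ΣP(Mar 2010)Q(Feb 2010) = 661×11 + 2005×2 + 167×15 = 7271 + 4010 + 2505 = 13786
ΣP(Feb 2010)Q(Feb 2010) = 813×11 + 1978×2 + 184×15 = 8943 + 3956 + 2760 = 15659
link = 13786/15659 = 0.880388
Link Mar 2010→Apr 2010:
ΣP(Apr 2010)Q(Mar 2010) = 677×12 + 1699×2 + 154×14 = 8124 + 3398 + 2156 = 13678
ΣP(Mar 2010)Q(Mar 2010) = 661×12 + 2005×2 + 167×14 = 7932 + 4010 + 2338 = 14280
link = 13678/14280 = 0.957843
Chained index = 100 × 1.015901 × 0.880388 × 0.957843 = 85.6682

85.67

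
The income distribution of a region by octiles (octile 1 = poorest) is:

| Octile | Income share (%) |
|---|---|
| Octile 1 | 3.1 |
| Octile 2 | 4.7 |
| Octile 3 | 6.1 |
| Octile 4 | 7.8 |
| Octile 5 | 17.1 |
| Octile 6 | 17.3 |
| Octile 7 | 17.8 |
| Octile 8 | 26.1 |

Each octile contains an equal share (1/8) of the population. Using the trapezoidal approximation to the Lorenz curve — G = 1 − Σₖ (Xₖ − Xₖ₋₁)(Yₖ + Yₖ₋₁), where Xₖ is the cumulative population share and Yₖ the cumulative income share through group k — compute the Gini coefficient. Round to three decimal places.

0.337

Cumulative income shares Yₖ: 0.0310, 0.0780, 0.1390, 0.2170, 0.3880, 0.5610, 0.7390, 1.0000
Σ (Xₖ−Xₖ₋₁)(Yₖ+Yₖ₋₁) = (1/8)(0.0310+0.0000) + (1/8)(0.0780+0.0310) + (1/8)(0.1390+0.0780) + (1/8)(0.2170+0.1390) + (1/8)(0.3880+0.2170) + (1/8)(0.5610+0.3880) + (1/8)(0.7390+0.5610) + (1/8)(1.0000+0.7390)
  = 0.0039 + 0.0136 + 0.0271 + 0.0445 + 0.0756 + 0.1186 + 0.1625 + 0.2174 = 0.6633
G = 1 − 0.6633 = 0.3367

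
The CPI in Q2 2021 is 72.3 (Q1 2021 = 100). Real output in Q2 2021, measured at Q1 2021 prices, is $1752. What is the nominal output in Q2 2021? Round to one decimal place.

1266.7

Nominal = Real × (Index/100) = 1752 × (72.3/100)
        = 1752 × 0.723 = 1266.6960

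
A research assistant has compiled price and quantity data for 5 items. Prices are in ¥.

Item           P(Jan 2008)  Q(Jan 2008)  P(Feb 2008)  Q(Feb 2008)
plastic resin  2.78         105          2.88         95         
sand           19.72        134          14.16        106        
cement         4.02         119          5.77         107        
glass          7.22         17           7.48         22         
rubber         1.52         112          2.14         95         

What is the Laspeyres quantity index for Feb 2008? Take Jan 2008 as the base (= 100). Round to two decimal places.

Laspeyres quantity index uses base-period prices as weights.
ΣP(Jan 2008)·Q(Feb 2008) = 2.78×95 + 19.72×106 + 4.02×107 + 7.22×22 + 1.52×95 = 264.1 + 2090.32 + 430.14 + 158.84 + 144.4 = 3087.8
ΣP(Jan 2008)·Q(Jan 2008) = 2.78×105 + 19.72×134 + 4.02×119 + 7.22×17 + 1.52×112 = 291.9 + 2642.48 + 478.38 + 122.74 + 170.24 = 3705.74
Index = 3087.8 / 3705.74 × 100 = 83.3248

83.32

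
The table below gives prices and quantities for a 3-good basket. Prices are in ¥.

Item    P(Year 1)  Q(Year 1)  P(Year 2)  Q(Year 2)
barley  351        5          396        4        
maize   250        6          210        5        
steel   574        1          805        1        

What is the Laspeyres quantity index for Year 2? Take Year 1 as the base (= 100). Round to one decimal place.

84.3

Laspeyres quantity index uses base-period prices as weights.
ΣP(Year 1)·Q(Year 2) = 351×4 + 250×5 + 574×1 = 1404 + 1250 + 574 = 3228
ΣP(Year 1)·Q(Year 1) = 351×5 + 250×6 + 574×1 = 1755 + 1500 + 574 = 3829
Index = 3228 / 3829 × 100 = 84.3040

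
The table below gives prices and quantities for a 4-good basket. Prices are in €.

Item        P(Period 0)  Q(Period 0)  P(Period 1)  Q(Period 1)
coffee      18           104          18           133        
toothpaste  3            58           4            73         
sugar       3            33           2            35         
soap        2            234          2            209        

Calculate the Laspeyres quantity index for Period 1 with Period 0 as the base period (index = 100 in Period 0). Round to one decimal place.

Laspeyres quantity index uses base-period prices as weights.
ΣP(Period 0)·Q(Period 1) = 18×133 + 3×73 + 3×35 + 2×209 = 2394 + 219 + 105 + 418 = 3136
ΣP(Period 0)·Q(Period 0) = 18×104 + 3×58 + 3×33 + 2×234 = 1872 + 174 + 99 + 468 = 2613
Index = 3136 / 2613 × 100 = 120.0153

120.0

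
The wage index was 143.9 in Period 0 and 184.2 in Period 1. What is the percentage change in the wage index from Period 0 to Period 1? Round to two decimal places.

Change = (184.2 − 143.9) / 143.9 × 100
       = 40.3 / 143.9 × 100 = 28.0056%

28.01%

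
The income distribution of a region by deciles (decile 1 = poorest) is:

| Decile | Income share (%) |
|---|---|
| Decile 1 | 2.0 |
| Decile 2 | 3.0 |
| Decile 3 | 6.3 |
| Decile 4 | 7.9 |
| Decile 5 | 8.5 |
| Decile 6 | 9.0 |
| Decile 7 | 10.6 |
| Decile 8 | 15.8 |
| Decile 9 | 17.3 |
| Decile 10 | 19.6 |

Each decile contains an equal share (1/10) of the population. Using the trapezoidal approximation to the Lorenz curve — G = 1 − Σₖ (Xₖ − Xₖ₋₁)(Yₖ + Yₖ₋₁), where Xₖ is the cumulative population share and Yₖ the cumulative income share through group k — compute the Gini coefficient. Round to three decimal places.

0.315

Cumulative income shares Yₖ: 0.0200, 0.0500, 0.1130, 0.1920, 0.2770, 0.3670, 0.4730, 0.6310, 0.8040, 1.0000
Σ (Xₖ−Xₖ₋₁)(Yₖ+Yₖ₋₁) = (1/10)(0.0200+0.0000) + (1/10)(0.0500+0.0200) + (1/10)(0.1130+0.0500) + (1/10)(0.1920+0.1130) + (1/10)(0.2770+0.1920) + (1/10)(0.3670+0.2770) + (1/10)(0.4730+0.3670) + (1/10)(0.6310+0.4730) + (1/10)(0.8040+0.6310) + (1/10)(1.0000+0.8040)
  = 0.0020 + 0.0070 + 0.0163 + 0.0305 + 0.0469 + 0.0644 + 0.0840 + 0.1104 + 0.1435 + 0.1804 = 0.6854
G = 1 − 0.6854 = 0.3146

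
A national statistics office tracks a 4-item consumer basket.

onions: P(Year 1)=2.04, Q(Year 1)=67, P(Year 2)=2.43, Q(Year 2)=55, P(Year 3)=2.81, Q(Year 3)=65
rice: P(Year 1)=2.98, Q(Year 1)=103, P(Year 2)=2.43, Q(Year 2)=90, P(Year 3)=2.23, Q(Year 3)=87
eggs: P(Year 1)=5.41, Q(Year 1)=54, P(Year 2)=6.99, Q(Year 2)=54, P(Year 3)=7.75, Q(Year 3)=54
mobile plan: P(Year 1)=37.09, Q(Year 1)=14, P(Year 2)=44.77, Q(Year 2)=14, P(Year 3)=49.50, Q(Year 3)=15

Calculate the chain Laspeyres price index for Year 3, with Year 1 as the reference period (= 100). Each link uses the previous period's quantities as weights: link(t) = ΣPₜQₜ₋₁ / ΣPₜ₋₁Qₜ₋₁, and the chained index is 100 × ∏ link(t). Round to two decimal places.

Link Year 1→Year 2:
ΣP(Year 2)Q(Year 1) = 2.43×67 + 2.43×103 + 6.99×54 + 44.77×14 = 162.81 + 250.29 + 377.46 + 626.78 = 1417.34
ΣP(Year 1)Q(Year 1) = 2.04×67 + 2.98×103 + 5.41×54 + 37.09×14 = 136.68 + 306.94 + 292.14 + 519.26 = 1255.02
link = 1417.34/1255.02 = 1.129337
Link Year 2→Year 3:
ΣP(Year 3)Q(Year 2) = 2.81×55 + 2.23×90 + 7.75×54 + 49.50×14 = 154.55 + 200.7 + 418.5 + 693 = 1466.75
ΣP(Year 2)Q(Year 2) = 2.43×55 + 2.43×90 + 6.99×54 + 44.77×14 = 133.65 + 218.7 + 377.46 + 626.78 = 1356.59
link = 1466.75/1356.59 = 1.081204
Chained index = 100 × 1.129337 × 1.081204 = 122.1043

122.10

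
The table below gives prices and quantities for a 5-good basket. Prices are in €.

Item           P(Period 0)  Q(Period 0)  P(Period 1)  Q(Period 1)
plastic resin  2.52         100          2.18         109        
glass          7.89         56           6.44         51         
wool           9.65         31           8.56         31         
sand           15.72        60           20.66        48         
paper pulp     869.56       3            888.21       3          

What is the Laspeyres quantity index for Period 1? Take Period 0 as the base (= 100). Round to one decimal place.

Laspeyres quantity index uses base-period prices as weights.
ΣP(Period 0)·Q(Period 1) = 2.52×109 + 7.89×51 + 9.65×31 + 15.72×48 + 869.56×3 = 274.68 + 402.39 + 299.15 + 754.56 + 2608.68 = 4339.46
ΣP(Period 0)·Q(Period 0) = 2.52×100 + 7.89×56 + 9.65×31 + 15.72×60 + 869.56×3 = 252 + 441.84 + 299.15 + 943.2 + 2608.68 = 4544.87
Index = 4339.46 / 4544.87 × 100 = 95.4804

95.5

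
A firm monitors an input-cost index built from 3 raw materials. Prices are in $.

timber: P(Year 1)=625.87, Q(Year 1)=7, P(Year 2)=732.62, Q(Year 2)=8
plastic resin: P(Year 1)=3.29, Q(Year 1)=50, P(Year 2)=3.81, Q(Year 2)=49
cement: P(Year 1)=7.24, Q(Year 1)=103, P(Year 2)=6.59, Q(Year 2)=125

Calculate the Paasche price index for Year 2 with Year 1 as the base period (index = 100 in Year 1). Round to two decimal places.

113.14

Paasche price index uses current-period quantities as weights.
ΣP(Year 2)·Q(Year 2) = 732.62×8 + 3.81×49 + 6.59×125 = 5860.96 + 186.69 + 823.75 = 6871.4
ΣP(Year 1)·Q(Year 2) = 625.87×8 + 3.29×49 + 7.24×125 = 5006.96 + 161.21 + 905 = 6073.17
Index = 6871.4 / 6073.17 × 100 = 113.1435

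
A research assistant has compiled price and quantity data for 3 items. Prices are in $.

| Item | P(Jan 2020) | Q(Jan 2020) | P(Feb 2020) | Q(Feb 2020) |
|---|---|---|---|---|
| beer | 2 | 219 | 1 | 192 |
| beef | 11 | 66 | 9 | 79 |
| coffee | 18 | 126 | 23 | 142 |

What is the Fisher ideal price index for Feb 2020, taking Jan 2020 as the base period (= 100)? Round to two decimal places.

108.79

Laspeyres component (base-period weights):
ΣP(Feb 2020)Q(Jan 2020) = 1×219 + 9×66 + 23×126 = 219 + 594 + 2898 = 3711
ΣP(Jan 2020)Q(Jan 2020) = 2×219 + 11×66 + 18×126 = 438 + 726 + 2268 = 3432
L = 3711 / 3432 × 100 = 108.1294
Paasche component (current-period weights):
ΣP(Feb 2020)Q(Feb 2020) = 1×192 + 9×79 + 23×142 = 192 + 711 + 3266 = 4169
ΣP(Jan 2020)Q(Feb 2020) = 2×192 + 11×79 + 18×142 = 384 + 869 + 2556 = 3809
P = 4169 / 3809 × 100 = 109.4513
Fisher = √(L × P) = √(108.1294 × 109.4513) = 108.7883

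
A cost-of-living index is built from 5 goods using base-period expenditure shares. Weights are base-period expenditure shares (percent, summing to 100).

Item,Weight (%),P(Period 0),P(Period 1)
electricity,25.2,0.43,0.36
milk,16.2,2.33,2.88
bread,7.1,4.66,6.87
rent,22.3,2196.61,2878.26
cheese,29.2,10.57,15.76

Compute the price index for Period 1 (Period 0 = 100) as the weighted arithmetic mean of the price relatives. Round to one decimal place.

electricity: 25.2 × (0.36/0.43) = 25.2 × 0.837209 = 21.0977
milk: 16.2 × (2.88/2.33) = 16.2 × 1.236052 = 20.0240
bread: 7.1 × (6.87/4.66) = 7.1 × 1.474249 = 10.4672
rent: 22.3 × (2878.26/2196.61) = 22.3 × 1.310319 = 29.2201
cheese: 29.2 × (15.76/10.57) = 29.2 × 1.491012 = 43.5376
Index = Σ wᵢ·(p₁ᵢ/p₀ᵢ) = 21.0977 + 20.0240 + 10.4672 + 29.2201 + 43.5376 = 124.3466

124.3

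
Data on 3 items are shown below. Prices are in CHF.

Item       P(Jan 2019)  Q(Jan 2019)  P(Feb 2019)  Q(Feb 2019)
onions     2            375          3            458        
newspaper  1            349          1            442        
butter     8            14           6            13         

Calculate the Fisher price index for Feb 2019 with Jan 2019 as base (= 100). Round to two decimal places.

129.10

Laspeyres component (base-period weights):
ΣP(Feb 2019)Q(Jan 2019) = 3×375 + 1×349 + 6×14 = 1125 + 349 + 84 = 1558
ΣP(Jan 2019)Q(Jan 2019) = 2×375 + 1×349 + 8×14 = 750 + 349 + 112 = 1211
L = 1558 / 1211 × 100 = 128.6540
Paasche component (current-period weights):
ΣP(Feb 2019)Q(Feb 2019) = 3×458 + 1×442 + 6×13 = 1374 + 442 + 78 = 1894
ΣP(Jan 2019)Q(Feb 2019) = 2×458 + 1×442 + 8×13 = 916 + 442 + 104 = 1462
P = 1894 / 1462 × 100 = 129.5486
Fisher = √(L × P) = √(128.6540 × 129.5486) = 129.1005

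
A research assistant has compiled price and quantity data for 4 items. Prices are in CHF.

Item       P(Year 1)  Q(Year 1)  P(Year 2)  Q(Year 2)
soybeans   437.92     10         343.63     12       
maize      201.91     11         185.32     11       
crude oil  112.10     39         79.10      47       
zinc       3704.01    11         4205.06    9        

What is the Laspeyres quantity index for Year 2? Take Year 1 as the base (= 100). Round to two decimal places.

Laspeyres quantity index uses base-period prices as weights.
ΣP(Year 1)·Q(Year 2) = 437.92×12 + 201.91×11 + 112.10×47 + 3704.01×9 = 5255.04 + 2221.01 + 5268.7 + 33336.09 = 46080.84
ΣP(Year 1)·Q(Year 1) = 437.92×10 + 201.91×11 + 112.10×39 + 3704.01×11 = 4379.2 + 2221.01 + 4371.9 + 40744.11 = 51716.22
Index = 46080.84 / 51716.22 × 100 = 89.1033

89.10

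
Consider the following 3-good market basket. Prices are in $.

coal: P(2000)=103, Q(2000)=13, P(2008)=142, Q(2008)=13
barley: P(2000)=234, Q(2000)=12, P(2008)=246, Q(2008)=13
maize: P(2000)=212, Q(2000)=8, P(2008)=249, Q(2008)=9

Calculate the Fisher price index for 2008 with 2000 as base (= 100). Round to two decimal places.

116.02

Laspeyres component (base-period weights):
ΣP(2008)Q(2000) = 142×13 + 246×12 + 249×8 = 1846 + 2952 + 1992 = 6790
ΣP(2000)Q(2000) = 103×13 + 234×12 + 212×8 = 1339 + 2808 + 1696 = 5843
L = 6790 / 5843 × 100 = 116.2074
Paasche component (current-period weights):
ΣP(2008)Q(2008) = 142×13 + 246×13 + 249×9 = 1846 + 3198 + 2241 = 7285
ΣP(2000)Q(2008) = 103×13 + 234×13 + 212×9 = 1339 + 3042 + 1908 = 6289
P = 7285 / 6289 × 100 = 115.8372
Fisher = √(L × P) = √(116.2074 × 115.8372) = 116.0222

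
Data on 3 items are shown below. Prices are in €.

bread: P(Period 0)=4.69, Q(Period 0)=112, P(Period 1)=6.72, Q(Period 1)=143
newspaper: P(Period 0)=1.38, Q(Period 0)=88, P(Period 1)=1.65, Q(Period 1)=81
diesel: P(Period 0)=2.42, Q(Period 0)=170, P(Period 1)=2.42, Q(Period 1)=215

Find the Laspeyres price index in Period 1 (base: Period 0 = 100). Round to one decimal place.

Laspeyres price index uses base-period quantities as weights.
ΣP(Period 1)·Q(Period 0) = 6.72×112 + 1.65×88 + 2.42×170 = 752.64 + 145.2 + 411.4 = 1309.24
ΣP(Period 0)·Q(Period 0) = 4.69×112 + 1.38×88 + 2.42×170 = 525.28 + 121.44 + 411.4 = 1058.12
Index = 1309.24 / 1058.12 × 100 = 123.7327

123.7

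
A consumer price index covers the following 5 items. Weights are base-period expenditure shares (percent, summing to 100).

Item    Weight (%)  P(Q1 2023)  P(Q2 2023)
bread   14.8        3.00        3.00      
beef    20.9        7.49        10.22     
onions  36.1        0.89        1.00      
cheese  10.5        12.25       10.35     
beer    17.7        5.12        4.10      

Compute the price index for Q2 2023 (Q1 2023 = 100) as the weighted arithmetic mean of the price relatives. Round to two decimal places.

bread: 14.8 × (3.00/3.00) = 14.8 × 1.000000 = 14.8000
beef: 20.9 × (10.22/7.49) = 20.9 × 1.364486 = 28.5178
onions: 36.1 × (1.00/0.89) = 36.1 × 1.123596 = 40.5618
cheese: 10.5 × (10.35/12.25) = 10.5 × 0.844898 = 8.8714
beer: 17.7 × (4.10/5.12) = 17.7 × 0.800781 = 14.1738
Index = Σ wᵢ·(p₁ᵢ/p₀ᵢ) = 14.8000 + 28.5178 + 40.5618 + 8.8714 + 14.1738 = 106.9248

106.92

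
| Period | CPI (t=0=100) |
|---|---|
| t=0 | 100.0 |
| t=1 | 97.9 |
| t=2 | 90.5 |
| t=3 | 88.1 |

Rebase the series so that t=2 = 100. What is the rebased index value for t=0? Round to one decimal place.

110.5

Rebased(t=0) = 100.0 / 90.5 × 100 = 110.4972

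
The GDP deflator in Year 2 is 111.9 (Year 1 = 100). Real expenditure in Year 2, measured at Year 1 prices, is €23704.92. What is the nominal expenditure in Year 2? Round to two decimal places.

Nominal = Real × (Index/100) = 23704.92 × (111.9/100)
        = 23704.92 × 1.119 = 26525.8055

26525.81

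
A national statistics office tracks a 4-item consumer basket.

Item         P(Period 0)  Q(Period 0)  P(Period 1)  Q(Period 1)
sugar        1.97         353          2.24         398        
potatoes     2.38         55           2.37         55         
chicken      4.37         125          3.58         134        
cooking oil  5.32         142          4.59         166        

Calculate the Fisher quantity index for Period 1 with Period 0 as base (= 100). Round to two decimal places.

112.03

Laspeyres component (base-period weights):
ΣP(Period 0)Q(Period 1) = 1.97×398 + 2.38×55 + 4.37×134 + 5.32×166 = 784.06 + 130.9 + 585.58 + 883.12 = 2383.66
ΣP(Period 0)Q(Period 0) = 1.97×353 + 2.38×55 + 4.37×125 + 5.32×142 = 695.41 + 130.9 + 546.25 + 755.44 = 2128
L = 2383.66 / 2128 × 100 = 112.0141
Paasche component (current-period weights):
ΣP(Period 1)Q(Period 1) = 2.24×398 + 2.37×55 + 3.58×134 + 4.59×166 = 891.52 + 130.35 + 479.72 + 761.94 = 2263.53
ΣP(Period 1)Q(Period 0) = 2.24×353 + 2.37×55 + 3.58×125 + 4.59×142 = 790.72 + 130.35 + 447.5 + 651.78 = 2020.35
P = 2263.53 / 2020.35 × 100 = 112.0365
Fisher = √(L × P) = √(112.0141 × 112.0365) = 112.0253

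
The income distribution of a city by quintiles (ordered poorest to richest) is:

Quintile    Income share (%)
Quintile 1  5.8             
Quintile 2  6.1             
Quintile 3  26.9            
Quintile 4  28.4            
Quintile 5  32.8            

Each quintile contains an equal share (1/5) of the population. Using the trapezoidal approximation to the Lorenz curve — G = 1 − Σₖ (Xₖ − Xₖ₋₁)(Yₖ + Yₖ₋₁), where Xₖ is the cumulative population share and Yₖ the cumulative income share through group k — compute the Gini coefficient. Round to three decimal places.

0.305

Cumulative income shares Yₖ: 0.0580, 0.1190, 0.3880, 0.6720, 1.0000
Σ (Xₖ−Xₖ₋₁)(Yₖ+Yₖ₋₁) = (1/5)(0.0580+0.0000) + (1/5)(0.1190+0.0580) + (1/5)(0.3880+0.1190) + (1/5)(0.6720+0.3880) + (1/5)(1.0000+0.6720)
  = 0.0116 + 0.0354 + 0.1014 + 0.2120 + 0.3344 = 0.6948
G = 1 − 0.6948 = 0.3052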